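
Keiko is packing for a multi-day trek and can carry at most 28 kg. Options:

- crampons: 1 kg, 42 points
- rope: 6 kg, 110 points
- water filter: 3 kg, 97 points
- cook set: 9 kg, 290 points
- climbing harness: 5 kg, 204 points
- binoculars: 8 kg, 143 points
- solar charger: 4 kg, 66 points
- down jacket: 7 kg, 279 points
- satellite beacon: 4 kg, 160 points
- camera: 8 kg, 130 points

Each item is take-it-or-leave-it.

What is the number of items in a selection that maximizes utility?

5

Best achievable utility is 1030.
water filter + cook set + climbing harness + down jacket + satellite beacon hits 1030 at 28 kg.
Any selection reaching 1030 contains exactly 5 items.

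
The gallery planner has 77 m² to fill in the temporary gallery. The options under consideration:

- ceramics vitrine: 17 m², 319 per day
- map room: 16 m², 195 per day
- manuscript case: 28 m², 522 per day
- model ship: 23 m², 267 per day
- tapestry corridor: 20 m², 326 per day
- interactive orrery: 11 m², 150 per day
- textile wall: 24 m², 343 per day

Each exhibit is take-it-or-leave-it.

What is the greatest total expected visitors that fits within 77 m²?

Density check — ceramics vitrine 18.76, manuscript case 18.64, tapestry corridor 16.30, textile wall 14.29 are the best per m².
Ceramics vitrine + manuscript case + tapestry corridor + interactive orrery uses 76 of the 77 m² and totals 1317.

1317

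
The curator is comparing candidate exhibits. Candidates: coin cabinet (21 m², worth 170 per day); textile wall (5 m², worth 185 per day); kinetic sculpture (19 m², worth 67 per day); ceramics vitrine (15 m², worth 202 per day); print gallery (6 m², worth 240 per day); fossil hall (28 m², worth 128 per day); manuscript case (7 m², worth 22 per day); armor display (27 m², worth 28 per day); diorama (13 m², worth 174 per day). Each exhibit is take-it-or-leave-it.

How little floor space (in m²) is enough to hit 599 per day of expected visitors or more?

24

Minimise m² subject to total expected visitors ≥ 599.
textile wall + print gallery + diorama reaches 599 using 24 m².
No combination under 24 m² hits 599.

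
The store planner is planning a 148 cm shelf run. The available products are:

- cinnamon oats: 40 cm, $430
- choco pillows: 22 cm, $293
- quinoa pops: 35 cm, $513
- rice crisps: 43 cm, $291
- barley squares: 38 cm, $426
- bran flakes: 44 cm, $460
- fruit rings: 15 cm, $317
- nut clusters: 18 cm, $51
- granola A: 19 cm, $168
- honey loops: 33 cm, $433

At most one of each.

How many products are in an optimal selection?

5

The maximum weekly sales within 148 cm is 1986.
cinnamon oats + choco pillows + quinoa pops + fruit rings + honey loops hits 1986 at 145 cm.
All optima have 5 products.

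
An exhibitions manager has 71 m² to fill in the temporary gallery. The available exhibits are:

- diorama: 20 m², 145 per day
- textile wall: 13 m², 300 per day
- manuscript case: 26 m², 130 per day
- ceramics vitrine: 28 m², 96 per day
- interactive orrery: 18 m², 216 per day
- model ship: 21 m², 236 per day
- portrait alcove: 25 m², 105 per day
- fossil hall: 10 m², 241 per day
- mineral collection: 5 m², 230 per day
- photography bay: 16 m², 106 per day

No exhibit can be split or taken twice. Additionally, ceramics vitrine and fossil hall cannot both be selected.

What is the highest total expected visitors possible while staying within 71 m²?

1223

Best packing: textile wall + interactive orrery + model ship + fossil hall + mineral collection — 67 m², 1223 total.
Next best is diorama + textile wall + model ship + fossil hall + mineral collection at 1152 (69 m²) — short by 71.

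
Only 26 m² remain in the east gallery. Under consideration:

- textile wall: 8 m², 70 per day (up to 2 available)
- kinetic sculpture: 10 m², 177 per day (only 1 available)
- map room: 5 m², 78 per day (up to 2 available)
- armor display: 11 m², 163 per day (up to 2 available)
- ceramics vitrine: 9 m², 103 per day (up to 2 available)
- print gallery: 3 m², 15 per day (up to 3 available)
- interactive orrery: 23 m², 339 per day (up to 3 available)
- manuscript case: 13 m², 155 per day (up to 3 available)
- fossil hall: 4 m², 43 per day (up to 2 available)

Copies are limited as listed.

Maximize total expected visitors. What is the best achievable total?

Taking the top-ratio exhibits first gives kinetic sculpture + 2×map room + fossil hall for 376 (24 m²).
Replace map room and fossil hall with armor display: the trade gains 42 net, giving 418 at 26 m².

418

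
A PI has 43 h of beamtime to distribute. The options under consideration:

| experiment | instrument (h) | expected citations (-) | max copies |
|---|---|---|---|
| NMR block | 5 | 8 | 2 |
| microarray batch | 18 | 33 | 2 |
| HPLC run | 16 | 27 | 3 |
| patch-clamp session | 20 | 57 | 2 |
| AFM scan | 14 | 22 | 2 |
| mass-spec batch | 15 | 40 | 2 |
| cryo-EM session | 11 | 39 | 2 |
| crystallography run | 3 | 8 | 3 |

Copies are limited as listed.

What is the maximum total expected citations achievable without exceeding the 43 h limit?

135

Patch-clamp session + 2×cryo-EM session uses 42 of the 43 h and totals 135.
Nothing else within 43 h beats 135.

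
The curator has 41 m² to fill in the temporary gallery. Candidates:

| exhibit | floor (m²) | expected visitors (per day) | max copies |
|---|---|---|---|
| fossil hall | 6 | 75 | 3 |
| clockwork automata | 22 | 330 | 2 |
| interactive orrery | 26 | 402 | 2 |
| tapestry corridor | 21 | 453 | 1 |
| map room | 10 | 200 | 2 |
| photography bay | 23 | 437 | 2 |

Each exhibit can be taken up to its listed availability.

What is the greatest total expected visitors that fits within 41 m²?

853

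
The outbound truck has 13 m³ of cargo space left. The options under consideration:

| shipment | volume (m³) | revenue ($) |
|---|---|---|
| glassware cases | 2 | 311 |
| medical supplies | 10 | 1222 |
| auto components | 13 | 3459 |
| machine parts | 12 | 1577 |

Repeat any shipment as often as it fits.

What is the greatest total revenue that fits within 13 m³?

3459

Auto components uses 13 of the 13 m³ and totals 3459.
No other feasible combination exceeds 3459.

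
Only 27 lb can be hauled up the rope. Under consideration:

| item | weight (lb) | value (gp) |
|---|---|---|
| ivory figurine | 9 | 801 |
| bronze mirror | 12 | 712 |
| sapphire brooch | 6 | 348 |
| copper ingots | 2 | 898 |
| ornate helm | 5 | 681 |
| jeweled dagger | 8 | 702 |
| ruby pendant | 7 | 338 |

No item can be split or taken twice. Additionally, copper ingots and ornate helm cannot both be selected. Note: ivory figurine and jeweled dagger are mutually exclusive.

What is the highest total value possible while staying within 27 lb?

Ivory figurine + bronze mirror + copper ingots uses 23 of the 27 lb and totals 2411.
The closest alternative, ivory figurine + sapphire brooch + copper ingots + ruby pendant, reaches only 2385.

2411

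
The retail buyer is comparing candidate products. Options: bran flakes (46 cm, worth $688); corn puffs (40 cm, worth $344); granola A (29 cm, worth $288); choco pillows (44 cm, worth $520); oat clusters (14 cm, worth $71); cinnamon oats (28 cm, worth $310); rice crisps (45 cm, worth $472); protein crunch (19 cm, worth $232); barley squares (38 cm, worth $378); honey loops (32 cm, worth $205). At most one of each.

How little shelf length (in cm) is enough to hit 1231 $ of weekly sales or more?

103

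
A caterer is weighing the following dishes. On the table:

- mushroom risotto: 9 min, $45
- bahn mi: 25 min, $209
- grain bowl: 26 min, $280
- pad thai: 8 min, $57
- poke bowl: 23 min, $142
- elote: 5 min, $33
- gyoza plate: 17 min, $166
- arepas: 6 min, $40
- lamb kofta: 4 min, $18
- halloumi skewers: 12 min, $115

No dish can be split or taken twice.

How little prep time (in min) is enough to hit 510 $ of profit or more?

Need the lightest bundle worth ≥ 510.
Taking grain bowl + elote + gyoza plate + arepas gives 519 (≥ 510) for 54 min.
Below 54 min the best achievable stays under 510.

54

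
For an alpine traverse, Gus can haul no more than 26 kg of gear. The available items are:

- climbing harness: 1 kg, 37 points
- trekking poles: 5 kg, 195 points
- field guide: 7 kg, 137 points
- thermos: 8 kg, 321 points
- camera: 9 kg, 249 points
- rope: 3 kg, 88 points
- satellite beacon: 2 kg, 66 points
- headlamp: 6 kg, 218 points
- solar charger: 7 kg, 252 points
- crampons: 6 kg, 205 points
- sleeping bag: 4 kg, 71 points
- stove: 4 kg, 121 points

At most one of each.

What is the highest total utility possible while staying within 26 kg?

A density-first pass picks climbing harness + trekking poles + thermos + headlamp + crampons — 976 at 26 kg.
Dropping climbing harness and crampons frees 7 kg; slotting in solar charger (7 kg) lifts the total to 986 at 26 kg.
Next best is climbing harness + trekking poles + thermos + headlamp + crampons at 976 (26 kg) — short by 10.

986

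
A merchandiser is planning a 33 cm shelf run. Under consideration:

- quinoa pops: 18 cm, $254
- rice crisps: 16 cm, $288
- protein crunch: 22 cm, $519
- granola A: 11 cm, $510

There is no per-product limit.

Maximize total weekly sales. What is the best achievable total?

1530

Ranking by ratio (weekly sales/cm): granola A 46.36, protein crunch 23.59, rice crisps 18.00.
The ratio ordering already packs tightly: 3×granola A, 33 cm, 1530.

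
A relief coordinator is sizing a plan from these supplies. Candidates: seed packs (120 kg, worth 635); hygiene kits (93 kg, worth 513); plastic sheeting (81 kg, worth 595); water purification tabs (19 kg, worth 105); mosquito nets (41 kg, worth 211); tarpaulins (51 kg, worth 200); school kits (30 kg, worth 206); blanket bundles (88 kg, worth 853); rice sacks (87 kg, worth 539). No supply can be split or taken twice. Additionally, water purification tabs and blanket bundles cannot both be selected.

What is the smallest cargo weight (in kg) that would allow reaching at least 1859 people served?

Look for the lowest-cargo combination reaching 1859.
plastic sheeting + mosquito nets + school kits + blanket bundles reaches 1865 using 240 kg.
Any bundle with less than 240 kg falls short of 1859.

240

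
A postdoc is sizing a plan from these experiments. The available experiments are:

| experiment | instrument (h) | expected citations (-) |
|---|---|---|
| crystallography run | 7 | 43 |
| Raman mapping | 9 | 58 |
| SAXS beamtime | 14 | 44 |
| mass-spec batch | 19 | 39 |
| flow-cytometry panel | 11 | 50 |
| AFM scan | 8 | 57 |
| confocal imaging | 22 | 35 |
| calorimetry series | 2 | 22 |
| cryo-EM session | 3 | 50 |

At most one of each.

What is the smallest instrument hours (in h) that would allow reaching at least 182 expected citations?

Minimise h subject to total expected citations ≥ 182.
Raman mapping + AFM scan + calorimetry series + cryo-EM session reaches 187 using 22 h.
Below 22 h the best achievable stays under 182.

22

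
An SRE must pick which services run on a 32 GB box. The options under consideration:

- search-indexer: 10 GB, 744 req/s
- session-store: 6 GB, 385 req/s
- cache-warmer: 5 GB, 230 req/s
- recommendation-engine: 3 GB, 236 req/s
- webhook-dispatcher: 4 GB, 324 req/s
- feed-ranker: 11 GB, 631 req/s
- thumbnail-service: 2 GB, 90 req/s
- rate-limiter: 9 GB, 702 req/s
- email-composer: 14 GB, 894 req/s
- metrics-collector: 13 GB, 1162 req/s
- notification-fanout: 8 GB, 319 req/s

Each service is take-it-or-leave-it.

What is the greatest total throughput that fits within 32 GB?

Ranking by ratio (throughput/GB): metrics-collector 89.38, webhook-dispatcher 81.00, recommendation-engine 78.67, rate-limiter 78.00.
A density-first pass picks recommendation-engine + webhook-dispatcher + thumbnail-service + rate-limiter + metrics-collector — 2514 at 31 GB.
Dropping recommendation-engine and webhook-dispatcher and thumbnail-service frees 9 GB; slotting in search-indexer (10 GB) lifts the total to 2608 at 32 GB.
An exhaustive check of the 2048 subsets confirms 2608.

2608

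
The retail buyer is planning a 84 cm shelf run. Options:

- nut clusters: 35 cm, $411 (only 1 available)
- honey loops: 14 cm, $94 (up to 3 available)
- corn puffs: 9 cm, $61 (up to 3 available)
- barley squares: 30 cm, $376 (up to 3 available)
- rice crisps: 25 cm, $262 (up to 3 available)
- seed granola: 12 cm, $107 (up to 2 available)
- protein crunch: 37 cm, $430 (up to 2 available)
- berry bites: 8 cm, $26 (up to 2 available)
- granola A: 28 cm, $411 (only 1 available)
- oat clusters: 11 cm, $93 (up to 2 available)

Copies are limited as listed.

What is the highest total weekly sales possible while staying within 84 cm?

1049

The ratio ordering already packs tightly: barley squares + rice crisps + granola A, 83 cm, 1049.
The spare 1 cm is too small for any remaining product, and no exchange beats 1049.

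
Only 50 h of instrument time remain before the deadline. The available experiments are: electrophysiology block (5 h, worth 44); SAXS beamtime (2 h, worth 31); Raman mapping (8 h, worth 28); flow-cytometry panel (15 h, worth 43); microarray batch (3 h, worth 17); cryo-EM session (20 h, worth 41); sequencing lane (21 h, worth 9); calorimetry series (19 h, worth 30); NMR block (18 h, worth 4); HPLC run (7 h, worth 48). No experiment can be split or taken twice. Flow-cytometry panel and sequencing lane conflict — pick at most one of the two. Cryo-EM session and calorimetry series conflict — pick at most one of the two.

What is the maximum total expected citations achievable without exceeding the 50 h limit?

The ratio ordering already packs tightly: electrophysiology block + SAXS beamtime + Raman mapping + flow-cytometry panel + microarray batch + HPLC run, 40 h, 211.

211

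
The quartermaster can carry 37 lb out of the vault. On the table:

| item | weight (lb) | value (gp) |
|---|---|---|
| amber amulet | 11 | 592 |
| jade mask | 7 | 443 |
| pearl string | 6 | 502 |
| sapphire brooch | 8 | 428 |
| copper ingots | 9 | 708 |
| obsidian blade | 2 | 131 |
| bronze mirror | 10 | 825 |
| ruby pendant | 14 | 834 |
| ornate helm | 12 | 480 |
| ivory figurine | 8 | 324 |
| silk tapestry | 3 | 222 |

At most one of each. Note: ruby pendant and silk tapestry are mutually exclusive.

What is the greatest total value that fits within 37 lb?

2831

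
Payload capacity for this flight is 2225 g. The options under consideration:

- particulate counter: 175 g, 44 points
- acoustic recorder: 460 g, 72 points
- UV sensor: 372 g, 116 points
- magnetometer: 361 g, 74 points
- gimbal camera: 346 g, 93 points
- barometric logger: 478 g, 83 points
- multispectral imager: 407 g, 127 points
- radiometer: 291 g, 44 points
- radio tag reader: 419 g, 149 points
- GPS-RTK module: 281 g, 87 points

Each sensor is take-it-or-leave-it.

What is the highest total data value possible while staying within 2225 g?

646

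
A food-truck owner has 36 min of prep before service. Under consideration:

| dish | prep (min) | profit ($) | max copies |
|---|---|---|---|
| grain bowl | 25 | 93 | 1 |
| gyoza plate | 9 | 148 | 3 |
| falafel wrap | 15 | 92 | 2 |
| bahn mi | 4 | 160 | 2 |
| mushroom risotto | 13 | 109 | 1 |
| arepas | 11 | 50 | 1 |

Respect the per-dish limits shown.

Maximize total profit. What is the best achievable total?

By profit per min: bahn mi 40.00, gyoza plate 16.44, mushroom risotto 8.38 lead.
The ratio ordering already packs tightly: 3×gyoza plate + 2×bahn mi, 35 min, 764.
Nothing else within 36 min beats 764.

764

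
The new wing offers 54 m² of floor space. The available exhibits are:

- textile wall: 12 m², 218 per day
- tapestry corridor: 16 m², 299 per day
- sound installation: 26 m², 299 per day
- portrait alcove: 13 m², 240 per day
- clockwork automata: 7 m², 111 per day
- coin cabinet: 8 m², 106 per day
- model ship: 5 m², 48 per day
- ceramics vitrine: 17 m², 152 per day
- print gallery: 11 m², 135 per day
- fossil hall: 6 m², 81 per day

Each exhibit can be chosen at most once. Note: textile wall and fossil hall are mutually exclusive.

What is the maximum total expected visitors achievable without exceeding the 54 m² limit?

916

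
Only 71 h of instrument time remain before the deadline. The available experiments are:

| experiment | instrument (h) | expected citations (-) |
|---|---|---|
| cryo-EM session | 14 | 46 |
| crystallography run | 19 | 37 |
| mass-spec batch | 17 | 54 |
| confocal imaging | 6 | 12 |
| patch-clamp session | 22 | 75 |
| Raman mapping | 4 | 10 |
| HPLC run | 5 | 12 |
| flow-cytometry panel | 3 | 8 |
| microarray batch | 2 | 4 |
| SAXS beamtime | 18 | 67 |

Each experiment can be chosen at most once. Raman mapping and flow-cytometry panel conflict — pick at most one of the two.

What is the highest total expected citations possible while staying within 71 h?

Cryo-EM session + mass-spec batch + patch-clamp session + SAXS beamtime uses 71 of the 71 h and totals 242.
No other feasible combination exceeds 242.

242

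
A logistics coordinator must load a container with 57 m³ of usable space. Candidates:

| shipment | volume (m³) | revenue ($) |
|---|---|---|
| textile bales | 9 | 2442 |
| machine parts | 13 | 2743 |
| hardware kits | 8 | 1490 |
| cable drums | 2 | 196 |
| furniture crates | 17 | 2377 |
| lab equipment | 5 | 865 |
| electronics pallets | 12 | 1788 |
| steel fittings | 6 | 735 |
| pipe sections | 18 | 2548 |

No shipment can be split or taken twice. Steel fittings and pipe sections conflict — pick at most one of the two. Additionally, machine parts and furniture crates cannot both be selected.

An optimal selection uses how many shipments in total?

Optimal total is 10386.
textile bales + machine parts + lab equipment + electronics pallets + pipe sections hits 10386 at 57 m³.
Any selection reaching 10386 contains exactly 5 shipments.

5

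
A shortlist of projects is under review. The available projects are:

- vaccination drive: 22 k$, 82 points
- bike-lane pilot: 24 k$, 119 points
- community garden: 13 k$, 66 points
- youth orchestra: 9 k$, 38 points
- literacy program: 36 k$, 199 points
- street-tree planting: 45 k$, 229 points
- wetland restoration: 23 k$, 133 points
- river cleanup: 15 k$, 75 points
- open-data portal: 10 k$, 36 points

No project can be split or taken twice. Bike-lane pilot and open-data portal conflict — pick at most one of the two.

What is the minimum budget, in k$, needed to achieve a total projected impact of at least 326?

59

Look for the lowest-budget combination reaching 326.
literacy program + wetland restoration reaches 332 using 59 k$.
Any bundle with less than 59 k$ falls short of 326.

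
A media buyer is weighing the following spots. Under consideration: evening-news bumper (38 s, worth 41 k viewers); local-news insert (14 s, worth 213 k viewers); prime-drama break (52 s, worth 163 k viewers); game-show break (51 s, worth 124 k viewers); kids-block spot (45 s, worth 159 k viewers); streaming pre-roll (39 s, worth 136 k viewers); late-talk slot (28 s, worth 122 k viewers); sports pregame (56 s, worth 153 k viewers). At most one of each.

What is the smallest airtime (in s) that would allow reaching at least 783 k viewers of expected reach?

178

Look for the lowest-airtime combination reaching 783.
local-news insert + prime-drama break + kids-block spot + streaming pre-roll + late-talk slot reaches 793 using 178 s.
No combination under 178 s hits 783.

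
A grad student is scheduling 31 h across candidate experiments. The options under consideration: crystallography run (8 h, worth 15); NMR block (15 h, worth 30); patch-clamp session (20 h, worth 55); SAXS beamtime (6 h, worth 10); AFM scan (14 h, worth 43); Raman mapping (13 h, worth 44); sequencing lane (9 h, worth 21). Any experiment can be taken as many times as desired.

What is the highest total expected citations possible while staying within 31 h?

Best packing: 2×Raman mapping — 26 h, 88 total.
Nothing else within 31 h beats 88.

88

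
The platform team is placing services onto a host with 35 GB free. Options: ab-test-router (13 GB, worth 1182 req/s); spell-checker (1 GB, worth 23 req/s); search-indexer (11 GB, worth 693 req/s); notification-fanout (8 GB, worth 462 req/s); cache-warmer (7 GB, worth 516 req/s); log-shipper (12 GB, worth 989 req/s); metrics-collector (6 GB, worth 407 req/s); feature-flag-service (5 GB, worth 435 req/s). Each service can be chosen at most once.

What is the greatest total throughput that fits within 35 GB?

Taking the top-ratio services first gives ab-test-router + spell-checker + log-shipper + feature-flag-service for 2629 (31 GB).
The 13 GB tied up in spell-checker and log-shipper is better spent on search-indexer + metrics-collector — total rises to 2717 (35 GB).
Every other selection either busts 35 GB or fails to beat 2717.

2717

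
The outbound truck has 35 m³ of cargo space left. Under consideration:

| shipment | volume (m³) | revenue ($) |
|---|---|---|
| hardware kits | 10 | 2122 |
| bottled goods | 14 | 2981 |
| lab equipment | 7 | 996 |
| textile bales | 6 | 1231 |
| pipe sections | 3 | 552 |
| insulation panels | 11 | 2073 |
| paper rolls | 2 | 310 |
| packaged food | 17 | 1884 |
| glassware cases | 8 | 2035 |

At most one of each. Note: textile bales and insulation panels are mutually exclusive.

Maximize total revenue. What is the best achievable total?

Hardware kits + bottled goods + pipe sections + glassware cases uses 35 of the 35 m³ and totals 7690.

7690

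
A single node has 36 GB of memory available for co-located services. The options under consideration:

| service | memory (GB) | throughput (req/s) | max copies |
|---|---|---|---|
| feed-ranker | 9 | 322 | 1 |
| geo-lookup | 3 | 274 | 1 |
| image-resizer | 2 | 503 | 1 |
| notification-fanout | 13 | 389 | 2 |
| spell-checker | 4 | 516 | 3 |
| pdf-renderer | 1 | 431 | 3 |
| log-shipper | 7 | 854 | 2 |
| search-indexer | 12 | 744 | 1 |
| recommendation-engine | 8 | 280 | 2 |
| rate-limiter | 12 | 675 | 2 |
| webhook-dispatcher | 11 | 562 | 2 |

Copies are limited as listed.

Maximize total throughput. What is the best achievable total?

The ratio ordering already packs tightly: geo-lookup + image-resizer + 3×spell-checker + 3×pdf-renderer + 2×log-shipper, 34 GB, 5326.
Every other selection either busts 36 GB or exceeds an availability limit or fails to beat 5326.

5326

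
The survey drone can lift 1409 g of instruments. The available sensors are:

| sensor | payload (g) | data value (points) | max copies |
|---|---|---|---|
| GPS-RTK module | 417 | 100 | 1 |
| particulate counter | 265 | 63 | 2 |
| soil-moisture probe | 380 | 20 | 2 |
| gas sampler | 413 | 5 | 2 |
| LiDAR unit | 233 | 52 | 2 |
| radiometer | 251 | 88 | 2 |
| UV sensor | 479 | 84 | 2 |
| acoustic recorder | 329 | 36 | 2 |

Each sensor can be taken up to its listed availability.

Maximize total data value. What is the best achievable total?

Taking the top-ratio sensors first gives GPS-RTK module + particulate counter + 2×radiometer for 339 (1184 g).
Replace particulate counter with 2×LiDAR unit: the trade gains 41 net, giving 380 at 1385 g.
That's the maximum — no swap from here does better than 380.

380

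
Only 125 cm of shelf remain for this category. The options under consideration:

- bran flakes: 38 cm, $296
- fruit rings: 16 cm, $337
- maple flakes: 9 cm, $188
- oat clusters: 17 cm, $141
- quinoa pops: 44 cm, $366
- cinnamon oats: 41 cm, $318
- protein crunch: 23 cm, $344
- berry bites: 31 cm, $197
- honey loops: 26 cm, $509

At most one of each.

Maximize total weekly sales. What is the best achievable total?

1744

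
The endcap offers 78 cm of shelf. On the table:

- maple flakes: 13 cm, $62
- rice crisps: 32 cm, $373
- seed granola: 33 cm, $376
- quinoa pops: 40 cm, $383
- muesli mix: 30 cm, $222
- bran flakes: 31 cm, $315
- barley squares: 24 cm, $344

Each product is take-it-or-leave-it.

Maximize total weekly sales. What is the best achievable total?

Greedy by ratio would take maple flakes + rice crisps + barley squares: 69 cm used, total 779.
Replace barley squares with seed granola: the trade gains 32 net, giving 811 at 78 cm.
An exhaustive check of the 128 subsets confirms 811.

811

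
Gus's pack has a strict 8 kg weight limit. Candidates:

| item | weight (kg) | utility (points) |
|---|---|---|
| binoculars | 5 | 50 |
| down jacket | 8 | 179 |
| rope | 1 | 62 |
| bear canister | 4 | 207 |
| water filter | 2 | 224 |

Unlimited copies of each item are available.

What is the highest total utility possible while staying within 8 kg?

By utility per kg: water filter 112.00, rope 62.00, bear canister 51.75 lead.
4×water filter uses 8 of the 8 kg and totals 896.
No other feasible combination exceeds 896.

896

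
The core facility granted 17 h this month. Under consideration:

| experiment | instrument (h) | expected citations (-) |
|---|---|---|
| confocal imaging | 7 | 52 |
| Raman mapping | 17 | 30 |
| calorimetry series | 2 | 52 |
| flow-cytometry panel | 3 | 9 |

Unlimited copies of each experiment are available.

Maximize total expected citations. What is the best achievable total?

The ratio ordering already packs tightly: 8×calorimetry series, 16 h, 416.
Nothing else within 17 h beats 416.

416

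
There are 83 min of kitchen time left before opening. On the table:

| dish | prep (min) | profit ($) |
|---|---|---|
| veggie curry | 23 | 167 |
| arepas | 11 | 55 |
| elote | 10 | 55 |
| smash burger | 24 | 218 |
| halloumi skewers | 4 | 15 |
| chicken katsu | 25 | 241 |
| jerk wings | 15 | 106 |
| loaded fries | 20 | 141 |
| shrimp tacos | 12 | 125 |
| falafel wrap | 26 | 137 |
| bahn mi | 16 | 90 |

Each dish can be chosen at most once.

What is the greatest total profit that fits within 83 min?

Filling by ratio: smash burger + halloumi skewers + chicken katsu + jerk wings + shrimp tacos for 705, with 3 min left unused.
The 19 min tied up in halloumi skewers and jerk wings is better spent on loaded fries — total rises to 725 (81 min).
Next best is smash burger + halloumi skewers + chicken katsu + jerk wings + shrimp tacos at 705 (80 min) — short by 20.

725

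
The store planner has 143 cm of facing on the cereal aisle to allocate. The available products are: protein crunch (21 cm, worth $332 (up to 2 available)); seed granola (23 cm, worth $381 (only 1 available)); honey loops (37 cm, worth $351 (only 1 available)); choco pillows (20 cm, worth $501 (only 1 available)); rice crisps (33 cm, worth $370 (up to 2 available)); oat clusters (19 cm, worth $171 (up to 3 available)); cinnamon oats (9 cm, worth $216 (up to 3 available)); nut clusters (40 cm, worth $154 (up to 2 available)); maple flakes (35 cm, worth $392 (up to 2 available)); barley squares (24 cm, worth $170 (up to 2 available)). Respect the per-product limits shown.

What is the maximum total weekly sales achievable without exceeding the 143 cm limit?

By weekly sales per cm: choco pillows 25.05, cinnamon oats 24.00, seed granola 16.57 lead.
A density-first pass picks 2×protein crunch + seed granola + choco pillows + oat clusters + 3×cinnamon oats — 2365 at 131 cm.
The 21 cm tied up in protein crunch is better spent on rice crisps — total rises to 2403 (143 cm).
Nothing else within 143 cm beats 2403.

2403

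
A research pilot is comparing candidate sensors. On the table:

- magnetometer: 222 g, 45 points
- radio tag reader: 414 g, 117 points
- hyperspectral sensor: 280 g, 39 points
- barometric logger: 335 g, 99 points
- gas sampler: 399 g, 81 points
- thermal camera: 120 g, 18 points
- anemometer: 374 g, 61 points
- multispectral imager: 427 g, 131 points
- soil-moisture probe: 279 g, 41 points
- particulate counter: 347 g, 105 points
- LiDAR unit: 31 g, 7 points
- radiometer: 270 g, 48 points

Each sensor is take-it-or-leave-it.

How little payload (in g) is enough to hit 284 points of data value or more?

Look for the lowest-payload combination reaching 284.
magnetometer + multispectral imager + particulate counter + LiDAR unit reaches 288 using 1027 g.
Below 1027 g the best achievable stays under 284.

1027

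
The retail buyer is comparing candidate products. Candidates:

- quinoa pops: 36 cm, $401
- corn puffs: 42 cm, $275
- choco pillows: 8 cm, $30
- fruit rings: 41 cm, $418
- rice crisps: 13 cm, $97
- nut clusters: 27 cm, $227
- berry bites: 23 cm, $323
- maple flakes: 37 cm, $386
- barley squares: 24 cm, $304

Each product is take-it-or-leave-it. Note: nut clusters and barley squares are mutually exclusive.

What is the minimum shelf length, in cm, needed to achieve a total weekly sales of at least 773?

Look for the lowest-shelf combination reaching 773.
quinoa pops + rice crisps + berry bites reaches 821 using 72 cm.
Below 72 cm the best achievable stays under 773.

72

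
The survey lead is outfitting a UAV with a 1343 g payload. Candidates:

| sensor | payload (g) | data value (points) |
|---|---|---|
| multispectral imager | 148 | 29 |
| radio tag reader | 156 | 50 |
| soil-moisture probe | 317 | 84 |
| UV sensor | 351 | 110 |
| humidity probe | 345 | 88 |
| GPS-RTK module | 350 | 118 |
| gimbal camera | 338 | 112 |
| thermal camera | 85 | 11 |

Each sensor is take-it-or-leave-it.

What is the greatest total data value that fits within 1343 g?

Best packing: multispectral imager + radio tag reader + UV sensor + GPS-RTK module + gimbal camera — 1343 g, 419 total.
Next best is radio tag reader + UV sensor + GPS-RTK module + gimbal camera + thermal camera at 401 (1280 g) — short by 18.

419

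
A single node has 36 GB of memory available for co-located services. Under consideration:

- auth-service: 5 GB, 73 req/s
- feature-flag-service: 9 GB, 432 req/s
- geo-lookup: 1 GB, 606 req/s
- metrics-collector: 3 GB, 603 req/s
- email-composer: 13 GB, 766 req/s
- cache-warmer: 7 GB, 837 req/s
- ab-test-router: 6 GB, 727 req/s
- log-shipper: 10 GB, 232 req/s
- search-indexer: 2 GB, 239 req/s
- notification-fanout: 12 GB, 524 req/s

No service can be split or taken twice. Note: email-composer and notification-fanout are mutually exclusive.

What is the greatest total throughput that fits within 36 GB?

Density check — geo-lookup 606.00, metrics-collector 201.00, ab-test-router 121.17 are the best per GB.
Best packing: geo-lookup + metrics-collector + email-composer + cache-warmer + ab-test-router + search-indexer — 32 GB, 3778 total.

3778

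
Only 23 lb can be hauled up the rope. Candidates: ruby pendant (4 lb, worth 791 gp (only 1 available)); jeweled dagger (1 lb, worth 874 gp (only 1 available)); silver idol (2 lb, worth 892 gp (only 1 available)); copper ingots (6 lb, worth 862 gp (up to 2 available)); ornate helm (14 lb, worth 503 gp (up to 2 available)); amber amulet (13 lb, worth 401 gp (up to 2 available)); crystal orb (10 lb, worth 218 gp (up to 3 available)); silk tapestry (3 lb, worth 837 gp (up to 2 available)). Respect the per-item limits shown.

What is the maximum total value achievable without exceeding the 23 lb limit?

5164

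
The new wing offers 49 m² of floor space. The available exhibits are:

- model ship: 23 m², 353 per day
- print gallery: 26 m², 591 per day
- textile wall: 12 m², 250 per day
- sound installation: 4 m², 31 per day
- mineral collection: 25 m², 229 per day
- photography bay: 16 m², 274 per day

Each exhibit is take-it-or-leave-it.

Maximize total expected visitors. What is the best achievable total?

By expected visitors per m²: print gallery 22.73, textile wall 20.83, photography bay 17.12, model ship 15.35 lead.
Greedy by ratio would take print gallery + textile wall + sound installation: 42 m² used, total 872.
The 16 m² tied up in textile wall and sound installation is better spent on model ship — total rises to 944 (49 m²).
Next best is print gallery + sound installation + photography bay at 896 (46 m²) — short by 48.

944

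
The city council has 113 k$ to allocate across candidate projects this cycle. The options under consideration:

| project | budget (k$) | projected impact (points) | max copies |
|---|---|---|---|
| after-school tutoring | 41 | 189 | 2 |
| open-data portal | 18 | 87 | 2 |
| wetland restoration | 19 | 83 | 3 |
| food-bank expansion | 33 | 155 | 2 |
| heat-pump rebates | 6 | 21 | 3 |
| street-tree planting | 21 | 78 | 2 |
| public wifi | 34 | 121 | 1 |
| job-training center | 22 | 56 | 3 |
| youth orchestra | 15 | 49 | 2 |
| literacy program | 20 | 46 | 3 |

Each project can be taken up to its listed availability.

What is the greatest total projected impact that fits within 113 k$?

Greedy by ratio would take 2×open-data portal + 2×food-bank expansion + heat-pump rebates: 108 k$ used, total 505.
Dropping 2×open-data portal frees 36 k$; slotting in after-school tutoring (41 k$) lifts the total to 520 at 113 k$.
No other feasible combination exceeds 520.

520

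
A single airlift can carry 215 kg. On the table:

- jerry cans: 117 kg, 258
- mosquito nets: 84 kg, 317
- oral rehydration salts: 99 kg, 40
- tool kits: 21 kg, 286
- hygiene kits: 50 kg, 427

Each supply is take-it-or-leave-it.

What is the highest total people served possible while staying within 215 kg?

Taking mosquito nets + tool kits + hygiene kits: 155 kg used, 1030 in people served.
The spare 60 kg is too small for any remaining supply, and no exchange beats 1030.

1030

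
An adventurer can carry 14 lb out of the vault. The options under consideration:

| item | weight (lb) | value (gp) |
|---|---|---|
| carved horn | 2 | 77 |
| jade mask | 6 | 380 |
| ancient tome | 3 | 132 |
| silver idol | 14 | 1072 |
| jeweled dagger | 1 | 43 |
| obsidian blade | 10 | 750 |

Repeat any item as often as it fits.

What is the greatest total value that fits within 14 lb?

1072

Ranking by ratio (value/lb): silver idol 76.57, obsidian blade 75.00, jade mask 63.33, ancient tome 44.00.
Taking silver idol: 14 lb used, 1072 in value.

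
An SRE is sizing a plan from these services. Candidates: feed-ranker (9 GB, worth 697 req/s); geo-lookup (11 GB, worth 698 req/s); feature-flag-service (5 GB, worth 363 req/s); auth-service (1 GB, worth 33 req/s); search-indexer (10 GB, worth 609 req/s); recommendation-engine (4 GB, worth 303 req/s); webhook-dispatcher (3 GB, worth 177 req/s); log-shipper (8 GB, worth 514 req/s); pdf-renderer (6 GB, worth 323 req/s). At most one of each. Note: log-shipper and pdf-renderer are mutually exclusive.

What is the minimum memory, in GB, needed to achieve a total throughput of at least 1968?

Minimise GB subject to total throughput ≥ 1968.
Taking feed-ranker + feature-flag-service + search-indexer + recommendation-engine gives 1972 (≥ 1968) for 28 GB.
No combination under 28 GB hits 1968.

28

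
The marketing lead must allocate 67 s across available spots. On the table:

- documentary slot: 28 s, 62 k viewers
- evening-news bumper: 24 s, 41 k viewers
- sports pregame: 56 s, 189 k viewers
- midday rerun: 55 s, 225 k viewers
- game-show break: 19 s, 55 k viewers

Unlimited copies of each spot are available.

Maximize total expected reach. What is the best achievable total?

By expected reach per s: midday rerun 4.09, sports pregame 3.38, game-show break 2.89 lead.
The ratio ordering already packs tightly: midday rerun, 55 s, 225.
The spare 12 s is too small for any remaining spot, and no exchange beats 225.

225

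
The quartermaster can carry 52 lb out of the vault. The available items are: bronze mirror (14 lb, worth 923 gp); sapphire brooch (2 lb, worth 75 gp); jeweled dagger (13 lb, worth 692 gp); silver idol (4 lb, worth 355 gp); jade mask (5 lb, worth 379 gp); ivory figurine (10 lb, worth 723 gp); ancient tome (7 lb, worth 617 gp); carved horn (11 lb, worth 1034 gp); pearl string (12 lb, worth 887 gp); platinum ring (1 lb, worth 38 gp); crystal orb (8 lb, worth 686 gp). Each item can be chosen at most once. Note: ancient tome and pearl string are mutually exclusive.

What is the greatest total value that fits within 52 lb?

4139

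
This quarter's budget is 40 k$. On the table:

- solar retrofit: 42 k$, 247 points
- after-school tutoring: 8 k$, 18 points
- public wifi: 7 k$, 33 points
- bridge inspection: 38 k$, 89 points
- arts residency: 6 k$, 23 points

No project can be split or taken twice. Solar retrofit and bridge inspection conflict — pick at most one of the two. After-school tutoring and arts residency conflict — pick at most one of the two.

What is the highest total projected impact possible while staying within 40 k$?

89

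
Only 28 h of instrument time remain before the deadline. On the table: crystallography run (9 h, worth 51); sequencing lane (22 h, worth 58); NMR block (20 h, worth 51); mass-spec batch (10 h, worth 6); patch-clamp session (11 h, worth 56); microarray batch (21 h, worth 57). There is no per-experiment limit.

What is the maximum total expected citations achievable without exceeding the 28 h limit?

Density check — crystallography run 5.67, patch-clamp session 5.09, microarray batch 2.71, sequencing lane 2.64 are the best per h.
The ratio ordering already packs tightly: 3×crystallography run, 27 h, 153.
That's the maximum — no swap from here does better than 153.

153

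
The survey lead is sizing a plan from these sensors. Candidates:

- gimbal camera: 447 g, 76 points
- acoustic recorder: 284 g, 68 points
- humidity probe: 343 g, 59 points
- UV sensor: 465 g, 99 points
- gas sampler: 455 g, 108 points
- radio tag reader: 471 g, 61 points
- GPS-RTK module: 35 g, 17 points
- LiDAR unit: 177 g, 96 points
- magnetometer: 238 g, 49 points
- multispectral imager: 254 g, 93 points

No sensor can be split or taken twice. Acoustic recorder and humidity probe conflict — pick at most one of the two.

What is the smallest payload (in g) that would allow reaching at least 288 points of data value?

Minimise g subject to total data value ≥ 288.
gas sampler + LiDAR unit + multispectral imager: 297 data value at 886 g.
Any bundle with less than 886 g falls short of 288.

886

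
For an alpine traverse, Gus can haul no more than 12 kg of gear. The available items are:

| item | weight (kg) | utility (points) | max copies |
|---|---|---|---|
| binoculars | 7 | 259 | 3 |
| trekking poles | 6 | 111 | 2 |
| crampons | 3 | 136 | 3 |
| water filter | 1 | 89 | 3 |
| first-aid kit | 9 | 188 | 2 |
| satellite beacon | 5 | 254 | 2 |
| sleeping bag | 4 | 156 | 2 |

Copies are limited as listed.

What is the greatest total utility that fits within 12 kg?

686

A density-first pass picks crampons + 3×water filter + satellite beacon — 657 at 11 kg.
The 4 kg tied up in crampons and water filter is better spent on satellite beacon — total rises to 686 (12 kg).
Every other selection either busts 12 kg or exceeds an availability limit or fails to beat 686.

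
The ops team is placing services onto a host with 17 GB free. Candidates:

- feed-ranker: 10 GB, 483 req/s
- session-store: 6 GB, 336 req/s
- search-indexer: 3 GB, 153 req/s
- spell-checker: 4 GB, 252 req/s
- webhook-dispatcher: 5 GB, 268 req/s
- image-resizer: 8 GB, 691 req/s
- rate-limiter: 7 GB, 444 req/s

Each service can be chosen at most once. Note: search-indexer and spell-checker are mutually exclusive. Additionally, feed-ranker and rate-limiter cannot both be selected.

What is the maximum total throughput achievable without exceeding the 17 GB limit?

Filling by ratio: image-resizer + rate-limiter for 1135, with 2 GB left unused.
Replace rate-limiter with spell-checker + webhook-dispatcher: the trade gains 76 net, giving 1211 at 17 GB.
Runner-up session-store + search-indexer + image-resizer tops out at 1180.

1211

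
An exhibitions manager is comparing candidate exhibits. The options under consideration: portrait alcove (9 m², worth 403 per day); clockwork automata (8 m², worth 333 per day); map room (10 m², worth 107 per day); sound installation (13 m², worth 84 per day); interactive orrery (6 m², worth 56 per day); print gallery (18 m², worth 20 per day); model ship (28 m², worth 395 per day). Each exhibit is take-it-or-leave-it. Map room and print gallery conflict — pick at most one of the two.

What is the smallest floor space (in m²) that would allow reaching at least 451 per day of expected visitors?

15

Look for the lowest-floor combination reaching 451.
portrait alcove + interactive orrery reaches 459 using 15 m².
Any bundle with less than 15 m² falls short of 451.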